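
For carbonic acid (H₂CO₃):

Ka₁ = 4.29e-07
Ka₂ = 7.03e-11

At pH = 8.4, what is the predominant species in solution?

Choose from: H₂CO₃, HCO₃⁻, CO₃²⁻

pKa₁ = 6.37, pKa₂ = 10.15. For a polyprotic acid the predominant species crosses at each pKa: below pKa_n the protonated form dominates, above it the deprotonated form does. At pH = 8.4, the predominant species is HCO₃⁻.

HCO₃⁻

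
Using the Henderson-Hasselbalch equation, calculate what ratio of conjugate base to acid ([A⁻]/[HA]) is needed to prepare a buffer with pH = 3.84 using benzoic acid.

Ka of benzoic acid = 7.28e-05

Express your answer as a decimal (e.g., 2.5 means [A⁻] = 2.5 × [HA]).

pKa = -log(7.28e-05) = 4.1379. pH = pKa + log([A⁻]/[HA]), so log([A⁻]/[HA]) = pH − pKa = 3.84 − 4.1379 = -0.2979. [A⁻]/[HA] = 10^(-0.2979) = 0.504

[A⁻]/[HA] = 0.504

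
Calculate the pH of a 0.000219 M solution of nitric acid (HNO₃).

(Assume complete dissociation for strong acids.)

[H⁺] = 0.000219 M for strong acid. pH = -log[H⁺] = -log(0.000219)

pH = 3.66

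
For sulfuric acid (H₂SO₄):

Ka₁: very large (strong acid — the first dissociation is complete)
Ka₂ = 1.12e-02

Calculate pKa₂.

pKa₂ = -log(Ka₂) = -log(1.12e-02) = 1.95.

pK_{a2} = 1.95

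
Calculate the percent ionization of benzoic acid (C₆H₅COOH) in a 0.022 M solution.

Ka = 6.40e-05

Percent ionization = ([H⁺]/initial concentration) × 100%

Using Ka equilibrium: x² + Ka×x - Ka×C = 0. Solving: [H⁺] = 1.1550e-03. Percent = (1.1550e-03/0.022) × 100

Percent ionization = 5.25%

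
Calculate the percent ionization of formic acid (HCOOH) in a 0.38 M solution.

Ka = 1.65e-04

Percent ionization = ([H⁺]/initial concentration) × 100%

Using Ka equilibrium: x² + Ka×x - Ka×C = 0. Solving: [H⁺] = 7.8363e-03. Percent = (7.8363e-03/0.38) × 100

Percent ionization = 2.06%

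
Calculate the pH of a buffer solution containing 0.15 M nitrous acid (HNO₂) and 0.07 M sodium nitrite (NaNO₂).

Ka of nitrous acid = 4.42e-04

pKa = -log(4.42e-04) = 3.35. pH = pKa + log([A⁻]/[HA]) = 3.35 + log(0.07/0.15)

pH = 3.02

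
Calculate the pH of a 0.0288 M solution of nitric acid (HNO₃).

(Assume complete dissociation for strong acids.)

[H⁺] = 0.0288 M for strong acid. pH = -log[H⁺] = -log(0.0288)

pH = 1.54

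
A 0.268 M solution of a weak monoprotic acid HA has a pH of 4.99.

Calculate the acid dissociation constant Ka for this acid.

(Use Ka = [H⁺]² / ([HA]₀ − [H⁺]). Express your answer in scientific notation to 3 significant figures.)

[H⁺] = 10^(−pH) = 10^(−4.99) = 1.023e-05 M. For HA ⇌ H⁺ + A⁻, Ka = [H⁺][A⁻]/[HA] = [H⁺]² / ([HA]₀ − [H⁺]) = (1.023e-05)² / (0.268 − 1.023e-05) = 3.91e-10.

K_a = 3.91e-10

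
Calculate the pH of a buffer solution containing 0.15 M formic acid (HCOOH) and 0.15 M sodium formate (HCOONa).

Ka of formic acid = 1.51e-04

pKa = -log(1.51e-04) = 3.82. pH = pKa + log([A⁻]/[HA]) = 3.82 + log(0.15/0.15)

pH = 3.82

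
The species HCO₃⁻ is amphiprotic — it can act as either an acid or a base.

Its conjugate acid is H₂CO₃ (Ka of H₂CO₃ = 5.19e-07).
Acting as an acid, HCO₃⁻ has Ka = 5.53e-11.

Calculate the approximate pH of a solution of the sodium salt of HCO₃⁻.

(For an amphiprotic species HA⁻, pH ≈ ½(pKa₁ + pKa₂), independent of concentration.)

pKa₁ = -log(5.19e-07) = 6.28; pKa₂ = -log(5.53e-11) = 10.26. For an amphiprotic species, pH ≈ ½(pKa₁ + pKa₂) = ½(6.28 + 10.26) = 8.27.

pH = 8.27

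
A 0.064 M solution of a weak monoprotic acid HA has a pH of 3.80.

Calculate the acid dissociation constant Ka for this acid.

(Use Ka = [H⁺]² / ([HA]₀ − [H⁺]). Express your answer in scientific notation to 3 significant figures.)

[H⁺] = 10^(−pH) = 10^(−3.80) = 1.585e-04 M. For HA ⇌ H⁺ + A⁻, Ka = [H⁺][A⁻]/[HA] = [H⁺]² / ([HA]₀ − [H⁺]) = (1.585e-04)² / (0.064 − 1.585e-04) = 3.93e-07.

K_a = 3.93e-07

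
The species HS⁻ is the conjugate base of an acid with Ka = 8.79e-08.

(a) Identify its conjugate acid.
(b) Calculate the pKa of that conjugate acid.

(a) The conjugate acid is formed by adding one H⁺ to HS⁻, giving H₂S. (b) pKa = -log(Ka) = -log(8.79e-08) = 7.06.

Conjugate acid: H₂S; pK_a = 7.06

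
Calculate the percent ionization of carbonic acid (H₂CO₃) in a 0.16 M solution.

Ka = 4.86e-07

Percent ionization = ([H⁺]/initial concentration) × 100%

Using Ka equilibrium: x² + Ka×x - Ka×C = 0. Solving: [H⁺] = 2.7861e-04. Percent = (2.7861e-04/0.16) × 100

Percent ionization = 0.174%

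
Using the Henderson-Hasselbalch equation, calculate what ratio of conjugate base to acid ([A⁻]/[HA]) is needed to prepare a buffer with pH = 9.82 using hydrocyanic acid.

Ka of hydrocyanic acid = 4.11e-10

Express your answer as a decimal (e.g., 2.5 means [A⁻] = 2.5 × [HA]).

pKa = -log(4.11e-10) = 9.3862. pH = pKa + log([A⁻]/[HA]), so log([A⁻]/[HA]) = pH − pKa = 9.82 − 9.3862 = 0.4338. [A⁻]/[HA] = 10^(0.4338) = 2.72

[A⁻]/[HA] = 2.72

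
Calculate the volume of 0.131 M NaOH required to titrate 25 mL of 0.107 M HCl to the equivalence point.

At equivalence: moles acid = moles base. moles HCl = 0.107 × 25/1000 = 0.002675 mol. V_base = moles / 0.131 × 1000 = 20.4 mL.

V_{base} = 20.4 mL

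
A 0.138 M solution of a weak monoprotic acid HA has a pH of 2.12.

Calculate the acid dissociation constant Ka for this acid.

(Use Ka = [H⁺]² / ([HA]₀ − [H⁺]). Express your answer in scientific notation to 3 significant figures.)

[H⁺] = 10^(−pH) = 10^(−2.12) = 7.586e-03 M. For HA ⇌ H⁺ + A⁻, Ka = [H⁺][A⁻]/[HA] = [H⁺]² / ([HA]₀ − [H⁺]) = (7.586e-03)² / (0.138 − 7.586e-03) = 4.41e-04.

K_a = 4.41e-04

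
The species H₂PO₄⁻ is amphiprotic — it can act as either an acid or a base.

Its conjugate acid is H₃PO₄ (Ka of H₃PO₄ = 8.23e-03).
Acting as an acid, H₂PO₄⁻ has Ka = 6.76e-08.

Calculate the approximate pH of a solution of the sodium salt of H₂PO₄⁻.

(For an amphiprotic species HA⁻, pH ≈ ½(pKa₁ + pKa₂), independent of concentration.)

pKa₁ = -log(8.23e-03) = 2.08; pKa₂ = -log(6.76e-08) = 7.17. For an amphiprotic species, pH ≈ ½(pKa₁ + pKa₂) = ½(2.08 + 7.17) = 4.63.

pH = 4.63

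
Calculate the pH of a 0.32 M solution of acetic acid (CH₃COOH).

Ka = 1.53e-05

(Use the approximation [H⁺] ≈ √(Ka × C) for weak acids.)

[H⁺] = √(Ka × C) = √(1.53e-05 × 0.32) = 2.2127e-03. pH = -log(2.2127e-03)

pH = 2.66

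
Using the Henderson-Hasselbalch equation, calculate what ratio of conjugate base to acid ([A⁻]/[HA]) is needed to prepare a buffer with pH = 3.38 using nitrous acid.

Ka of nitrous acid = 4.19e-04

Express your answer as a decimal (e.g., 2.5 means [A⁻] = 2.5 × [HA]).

pKa = -log(4.19e-04) = 3.3778. pH = pKa + log([A⁻]/[HA]), so log([A⁻]/[HA]) = pH − pKa = 3.38 − 3.3778 = 0.0022. [A⁻]/[HA] = 10^(0.0022) = 1.01

[A⁻]/[HA] = 1.01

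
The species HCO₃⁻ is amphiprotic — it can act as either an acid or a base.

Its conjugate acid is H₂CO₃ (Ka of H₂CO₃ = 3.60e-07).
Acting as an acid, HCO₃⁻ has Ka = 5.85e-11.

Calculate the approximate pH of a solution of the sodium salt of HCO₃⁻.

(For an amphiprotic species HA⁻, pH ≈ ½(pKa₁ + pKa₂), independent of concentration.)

pKa₁ = -log(3.60e-07) = 6.44; pKa₂ = -log(5.85e-11) = 10.23. For an amphiprotic species, pH ≈ ½(pKa₁ + pKa₂) = ½(6.44 + 10.23) = 8.34.

pH = 8.34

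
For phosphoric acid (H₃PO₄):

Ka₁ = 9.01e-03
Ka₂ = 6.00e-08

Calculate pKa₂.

pKa₂ = -log(Ka₂) = -log(6.00e-08) = 7.22.

pK_{a2} = 7.22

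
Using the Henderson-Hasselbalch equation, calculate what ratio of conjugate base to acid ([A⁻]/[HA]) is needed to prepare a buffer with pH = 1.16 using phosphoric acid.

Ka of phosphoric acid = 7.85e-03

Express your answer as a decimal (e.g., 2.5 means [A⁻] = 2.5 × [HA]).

pKa = -log(7.85e-03) = 2.1051. pH = pKa + log([A⁻]/[HA]), so log([A⁻]/[HA]) = pH − pKa = 1.16 − 2.1051 = -0.9451. [A⁻]/[HA] = 10^(-0.9451) = 0.113

[A⁻]/[HA] = 0.113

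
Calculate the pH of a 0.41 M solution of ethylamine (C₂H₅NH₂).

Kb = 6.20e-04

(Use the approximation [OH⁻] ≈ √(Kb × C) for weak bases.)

[OH⁻] = √(Kb × C) = √(6.20e-04 × 0.41) = 1.5944e-02. pOH = 1.80, pH = 14 - pOH

pH = 12.20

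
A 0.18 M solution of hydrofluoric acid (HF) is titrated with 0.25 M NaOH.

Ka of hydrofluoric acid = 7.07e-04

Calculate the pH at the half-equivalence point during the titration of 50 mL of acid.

At half-equivalence [HA] = [A⁻], so Henderson-Hasselbalch gives pH = pKa = -log(7.07e-04) = 3.15.

pH = pKa = 3.15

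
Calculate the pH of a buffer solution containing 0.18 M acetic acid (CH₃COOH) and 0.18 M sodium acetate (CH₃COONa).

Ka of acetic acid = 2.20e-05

pKa = -log(2.20e-05) = 4.66. pH = pKa + log([A⁻]/[HA]) = 4.66 + log(0.18/0.18)

pH = 4.66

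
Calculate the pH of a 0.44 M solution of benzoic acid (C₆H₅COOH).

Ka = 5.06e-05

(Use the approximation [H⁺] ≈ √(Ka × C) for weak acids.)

[H⁺] = √(Ka × C) = √(5.06e-05 × 0.44) = 4.7185e-03. pH = -log(4.7185e-03)

pH = 2.33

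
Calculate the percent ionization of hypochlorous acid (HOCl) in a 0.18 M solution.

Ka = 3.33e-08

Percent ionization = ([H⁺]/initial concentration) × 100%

Using Ka equilibrium: x² + Ka×x - Ka×C = 0. Solving: [H⁺] = 7.7404e-05. Percent = (7.7404e-05/0.18) × 100

Percent ionization = 0.043%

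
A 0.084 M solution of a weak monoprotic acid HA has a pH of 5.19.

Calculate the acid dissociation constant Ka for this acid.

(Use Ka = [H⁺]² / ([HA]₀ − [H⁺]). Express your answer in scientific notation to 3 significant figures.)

[H⁺] = 10^(−pH) = 10^(−5.19) = 6.457e-06 M. For HA ⇌ H⁺ + A⁻, Ka = [H⁺][A⁻]/[HA] = [H⁺]² / ([HA]₀ − [H⁺]) = (6.457e-06)² / (0.084 − 6.457e-06) = 4.96e-10.

K_a = 4.96e-10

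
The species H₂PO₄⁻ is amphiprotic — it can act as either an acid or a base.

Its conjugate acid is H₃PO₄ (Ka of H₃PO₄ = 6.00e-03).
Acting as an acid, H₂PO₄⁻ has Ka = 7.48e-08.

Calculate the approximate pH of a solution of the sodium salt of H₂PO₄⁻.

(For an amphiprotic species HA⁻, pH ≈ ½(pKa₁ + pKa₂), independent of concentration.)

pKa₁ = -log(6.00e-03) = 2.22; pKa₂ = -log(7.48e-08) = 7.13. For an amphiprotic species, pH ≈ ½(pKa₁ + pKa₂) = ½(2.22 + 7.13) = 4.67.

pH = 4.67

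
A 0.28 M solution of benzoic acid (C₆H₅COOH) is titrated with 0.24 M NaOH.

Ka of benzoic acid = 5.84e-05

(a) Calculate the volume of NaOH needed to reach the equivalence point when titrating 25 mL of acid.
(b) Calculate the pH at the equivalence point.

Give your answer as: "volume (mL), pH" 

moles acid = 0.28 × 25/1000 = 0.007 mol; V_base = moles/0.24 × 1000 = 29.2 mL. At equivalence only the conjugate base is present: [A⁻] = 0.007/0.054 = 1.2923e-01 M. Kb = Kw/Ka = 1.71e-10; [OH⁻] = √(Kb × [A⁻]) = 4.7041e-06; pOH = 5.33; pH = 14 - pOH = 8.67.

V = 29.2 mL, pH = 8.67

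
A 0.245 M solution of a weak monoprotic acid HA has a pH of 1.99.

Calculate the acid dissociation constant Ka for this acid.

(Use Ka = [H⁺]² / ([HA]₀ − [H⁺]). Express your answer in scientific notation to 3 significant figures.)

[H⁺] = 10^(−pH) = 10^(−1.99) = 1.023e-02 M. For HA ⇌ H⁺ + A⁻, Ka = [H⁺][A⁻]/[HA] = [H⁺]² / ([HA]₀ − [H⁺]) = (1.023e-02)² / (0.245 − 1.023e-02) = 4.46e-04.

K_a = 4.46e-04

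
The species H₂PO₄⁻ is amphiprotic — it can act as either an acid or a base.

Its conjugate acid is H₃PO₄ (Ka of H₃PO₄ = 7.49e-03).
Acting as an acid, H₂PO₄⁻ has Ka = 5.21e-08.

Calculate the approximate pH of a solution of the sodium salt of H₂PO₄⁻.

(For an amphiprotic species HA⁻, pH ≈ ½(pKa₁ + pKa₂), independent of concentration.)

pKa₁ = -log(7.49e-03) = 2.13; pKa₂ = -log(5.21e-08) = 7.28. For an amphiprotic species, pH ≈ ½(pKa₁ + pKa₂) = ½(2.13 + 7.28) = 4.70.

pH = 4.70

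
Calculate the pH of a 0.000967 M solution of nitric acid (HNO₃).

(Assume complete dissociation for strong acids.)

[H⁺] = 0.000967 M for strong acid. pH = -log[H⁺] = -log(0.000967)

pH = 3.01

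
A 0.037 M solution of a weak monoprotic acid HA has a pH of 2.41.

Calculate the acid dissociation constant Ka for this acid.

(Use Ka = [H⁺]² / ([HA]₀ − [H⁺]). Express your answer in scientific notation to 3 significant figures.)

[H⁺] = 10^(−pH) = 10^(−2.41) = 3.890e-03 M. For HA ⇌ H⁺ + A⁻, Ka = [H⁺][A⁻]/[HA] = [H⁺]² / ([HA]₀ − [H⁺]) = (3.890e-03)² / (0.037 − 3.890e-03) = 4.57e-04.

K_a = 4.57e-04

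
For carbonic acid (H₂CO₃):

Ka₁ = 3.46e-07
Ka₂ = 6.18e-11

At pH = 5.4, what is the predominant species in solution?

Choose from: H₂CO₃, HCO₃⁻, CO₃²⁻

pKa₁ = 6.46, pKa₂ = 10.21. For a polyprotic acid the predominant species crosses at each pKa: below pKa_n the protonated form dominates, above it the deprotonated form does. At pH = 5.4, the predominant species is H₂CO₃.

H₂CO₃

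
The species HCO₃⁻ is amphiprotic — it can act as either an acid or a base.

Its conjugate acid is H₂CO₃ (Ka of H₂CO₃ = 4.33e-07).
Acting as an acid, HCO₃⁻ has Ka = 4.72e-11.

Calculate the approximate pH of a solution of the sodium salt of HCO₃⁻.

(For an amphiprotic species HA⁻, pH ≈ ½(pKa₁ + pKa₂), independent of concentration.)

pKa₁ = -log(4.33e-07) = 6.36; pKa₂ = -log(4.72e-11) = 10.33. For an amphiprotic species, pH ≈ ½(pKa₁ + pKa₂) = ½(6.36 + 10.33) = 8.34.

pH = 8.34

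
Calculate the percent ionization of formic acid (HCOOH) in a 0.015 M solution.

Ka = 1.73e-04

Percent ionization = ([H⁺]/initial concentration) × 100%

Using Ka equilibrium: x² + Ka×x - Ka×C = 0. Solving: [H⁺] = 1.5267e-03. Percent = (1.5267e-03/0.015) × 100

Percent ionization = 10.2%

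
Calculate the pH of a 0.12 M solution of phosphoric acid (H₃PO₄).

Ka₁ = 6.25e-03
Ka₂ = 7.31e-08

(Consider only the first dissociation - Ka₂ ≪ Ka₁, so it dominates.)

First dissociation dominates. From Ka₁ = [H⁺][HA⁻]/[H₂A], x² + Ka₁·x − Ka₁·C = 0 with C = 0.12 M and Ka₁ = 6.25e-03. Solving: [H⁺] = (−Ka₁ + √(Ka₁² + 4·Ka₁·C)) / 2 = 2.4439e-02 M. pH = -log(2.4439e-02) = 1.61.

pH = 1.61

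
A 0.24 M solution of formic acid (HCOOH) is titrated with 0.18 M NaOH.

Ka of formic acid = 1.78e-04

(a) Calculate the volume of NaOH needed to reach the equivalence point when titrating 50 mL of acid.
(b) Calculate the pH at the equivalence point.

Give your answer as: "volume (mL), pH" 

moles acid = 0.24 × 50/1000 = 0.012 mol; V_base = moles/0.18 × 1000 = 66.7 mL. At equivalence only the conjugate base is present: [A⁻] = 0.012/0.117 = 1.0286e-01 M. Kb = Kw/Ka = 5.62e-11; [OH⁻] = √(Kb × [A⁻]) = 2.4038e-06; pOH = 5.62; pH = 14 - pOH = 8.38.

V = 66.7 mL, pH = 8.38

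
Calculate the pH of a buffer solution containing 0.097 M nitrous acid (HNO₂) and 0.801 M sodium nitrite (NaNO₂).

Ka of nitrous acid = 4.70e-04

pKa = -log(4.70e-04) = 3.33. pH = pKa + log([A⁻]/[HA]) = 3.33 + log(0.801/0.097)

pH = 4.24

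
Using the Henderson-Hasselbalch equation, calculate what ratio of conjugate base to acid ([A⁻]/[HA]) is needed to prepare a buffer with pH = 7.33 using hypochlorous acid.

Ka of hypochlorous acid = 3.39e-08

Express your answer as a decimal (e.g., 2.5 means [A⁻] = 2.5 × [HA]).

pKa = -log(3.39e-08) = 7.4698. pH = pKa + log([A⁻]/[HA]), so log([A⁻]/[HA]) = pH − pKa = 7.33 − 7.4698 = -0.1398. [A⁻]/[HA] = 10^(-0.1398) = 0.725

[A⁻]/[HA] = 0.725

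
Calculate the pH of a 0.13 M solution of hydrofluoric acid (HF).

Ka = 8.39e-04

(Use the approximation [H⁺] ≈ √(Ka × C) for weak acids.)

[H⁺] = √(Ka × C) = √(8.39e-04 × 0.13) = 1.0444e-02. pH = -log(1.0444e-02)

pH = 1.98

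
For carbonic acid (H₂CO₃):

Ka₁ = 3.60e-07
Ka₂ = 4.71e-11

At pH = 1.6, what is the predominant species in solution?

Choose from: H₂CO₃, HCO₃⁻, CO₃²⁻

pKa₁ = 6.44, pKa₂ = 10.33. For a polyprotic acid the predominant species crosses at each pKa: below pKa_n the protonated form dominates, above it the deprotonated form does. At pH = 1.6, the predominant species is H₂CO₃.

H₂CO₃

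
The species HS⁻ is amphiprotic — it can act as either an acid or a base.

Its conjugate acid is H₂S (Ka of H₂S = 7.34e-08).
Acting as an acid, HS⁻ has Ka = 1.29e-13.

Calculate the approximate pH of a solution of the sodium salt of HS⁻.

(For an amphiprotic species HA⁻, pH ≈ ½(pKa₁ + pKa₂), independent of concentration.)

pKa₁ = -log(7.34e-08) = 7.13; pKa₂ = -log(1.29e-13) = 12.89. For an amphiprotic species, pH ≈ ½(pKa₁ + pKa₂) = ½(7.13 + 12.89) = 10.01.

pH = 10.01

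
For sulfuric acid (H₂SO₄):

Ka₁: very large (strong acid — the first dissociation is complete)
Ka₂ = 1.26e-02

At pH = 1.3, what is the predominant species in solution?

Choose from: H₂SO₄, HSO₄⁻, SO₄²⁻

The first dissociation is complete, so H₂SO₄ itself is never the predominant species in water; pKa₂ = -log(1.26e-02) = 1.90. For a polyprotic acid the predominant species crosses at each pKa: below pKa_n the protonated form dominates, above it the deprotonated form does. At pH = 1.3, the predominant species is HSO₄⁻.

HSO₄⁻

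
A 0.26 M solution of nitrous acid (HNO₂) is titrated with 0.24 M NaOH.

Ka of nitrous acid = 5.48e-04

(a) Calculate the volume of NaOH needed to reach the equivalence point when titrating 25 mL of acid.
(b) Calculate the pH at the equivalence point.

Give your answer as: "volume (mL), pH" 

moles acid = 0.26 × 25/1000 = 0.0065 mol; V_base = moles/0.24 × 1000 = 27.1 mL. At equivalence only the conjugate base is present: [A⁻] = 0.0065/0.052 = 1.2480e-01 M. Kb = Kw/Ka = 1.82e-11; [OH⁻] = √(Kb × [A⁻]) = 1.5091e-06; pOH = 5.82; pH = 14 - pOH = 8.18.

V = 27.1 mL, pH = 8.18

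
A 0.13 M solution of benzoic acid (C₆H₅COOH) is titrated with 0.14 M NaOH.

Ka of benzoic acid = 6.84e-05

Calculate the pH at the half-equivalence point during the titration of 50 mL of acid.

At half-equivalence [HA] = [A⁻], so Henderson-Hasselbalch gives pH = pKa = -log(6.84e-05) = 4.16.

pH = pKa = 4.16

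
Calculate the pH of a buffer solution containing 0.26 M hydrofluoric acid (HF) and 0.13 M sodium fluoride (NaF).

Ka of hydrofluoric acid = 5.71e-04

pKa = -log(5.71e-04) = 3.24. pH = pKa + log([A⁻]/[HA]) = 3.24 + log(0.13/0.26)

pH = 2.94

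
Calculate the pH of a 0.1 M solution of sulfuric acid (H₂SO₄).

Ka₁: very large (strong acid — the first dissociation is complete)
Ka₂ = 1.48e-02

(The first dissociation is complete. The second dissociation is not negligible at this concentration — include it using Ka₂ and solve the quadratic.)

First dissociation is complete: [H⁺]₀ = [HSO₄⁻]₀ = C = 0.1 M. Second dissociation HSO₄⁻ ⇌ H⁺ + SO₄²⁻: let x = [SO₄²⁻]. Ka₂ = (C + x)·x / (C − x) = 1.48e-02 → x² + (C + Ka₂)·x − Ka₂·C = 0 → x² + 0.11480·x − 1.480e-03 = 0. x = (−0.11480 + √(0.11480² + 4 × 1.480e-03)) / 2 = 1.1700e-02 M. [H⁺] = C + x = 0.1 + 1.1700e-02 = 1.1170e-01 M. pH = -log(1.1170e-01) = 0.95.

pH = 0.95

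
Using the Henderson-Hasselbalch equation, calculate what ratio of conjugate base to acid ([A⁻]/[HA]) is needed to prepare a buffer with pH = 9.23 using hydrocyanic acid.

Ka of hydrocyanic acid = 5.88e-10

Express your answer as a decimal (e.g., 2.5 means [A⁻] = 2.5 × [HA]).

pKa = -log(5.88e-10) = 9.2306. pH = pKa + log([A⁻]/[HA]), so log([A⁻]/[HA]) = pH − pKa = 9.23 − 9.2306 = -0.0006. [A⁻]/[HA] = 10^(-0.0006) = 0.999

[A⁻]/[HA] = 0.999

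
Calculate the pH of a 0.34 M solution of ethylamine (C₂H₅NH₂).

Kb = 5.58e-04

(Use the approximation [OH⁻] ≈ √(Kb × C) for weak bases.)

[OH⁻] = √(Kb × C) = √(5.58e-04 × 0.34) = 1.3774e-02. pOH = 1.86, pH = 14 - pOH

pH = 12.14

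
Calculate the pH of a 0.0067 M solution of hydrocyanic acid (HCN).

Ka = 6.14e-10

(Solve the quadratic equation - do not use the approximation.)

x² + Ka×x - Ka×C = 0. Using quadratic formula: [H⁺] = 2.0279e-06

pH = 5.69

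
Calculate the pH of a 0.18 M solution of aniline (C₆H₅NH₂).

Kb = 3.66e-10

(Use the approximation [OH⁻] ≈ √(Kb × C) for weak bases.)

[OH⁻] = √(Kb × C) = √(3.66e-10 × 0.18) = 8.1166e-06. pOH = 5.09, pH = 14 - pOH

pH = 8.91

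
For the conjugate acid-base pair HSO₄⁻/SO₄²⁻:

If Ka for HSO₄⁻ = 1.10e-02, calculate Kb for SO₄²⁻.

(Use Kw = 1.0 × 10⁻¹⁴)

For a conjugate pair Ka × Kb = Kw, so Kb = Kw/Ka = 1.0 × 10⁻¹⁴ / 1.10e-02 = 9.09e-13.

K_b = 9.09e-13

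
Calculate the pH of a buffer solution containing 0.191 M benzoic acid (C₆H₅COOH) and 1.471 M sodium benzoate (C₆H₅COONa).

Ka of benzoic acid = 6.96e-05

pKa = -log(6.96e-05) = 4.16. pH = pKa + log([A⁻]/[HA]) = 4.16 + log(1.471/0.191)

pH = 5.04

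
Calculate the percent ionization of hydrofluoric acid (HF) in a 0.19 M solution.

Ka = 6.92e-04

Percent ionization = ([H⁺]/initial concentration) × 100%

Using Ka equilibrium: x² + Ka×x - Ka×C = 0. Solving: [H⁺] = 1.1126e-02. Percent = (1.1126e-02/0.19) × 100

Percent ionization = 5.86%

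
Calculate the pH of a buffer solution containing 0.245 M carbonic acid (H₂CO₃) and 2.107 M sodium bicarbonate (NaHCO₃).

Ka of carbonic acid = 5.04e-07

pKa = -log(5.04e-07) = 6.30. pH = pKa + log([A⁻]/[HA]) = 6.30 + log(2.107/0.245)

pH = 7.23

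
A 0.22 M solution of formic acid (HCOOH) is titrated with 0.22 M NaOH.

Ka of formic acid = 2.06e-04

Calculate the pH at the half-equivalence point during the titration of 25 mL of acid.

At half-equivalence [HA] = [A⁻], so Henderson-Hasselbalch gives pH = pKa = -log(2.06e-04) = 3.69.

pH = pKa = 3.69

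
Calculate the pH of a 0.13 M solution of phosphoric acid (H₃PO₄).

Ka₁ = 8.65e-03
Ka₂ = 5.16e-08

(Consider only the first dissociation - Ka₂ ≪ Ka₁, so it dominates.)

First dissociation dominates. From Ka₁ = [H⁺][HA⁻]/[H₂A], x² + Ka₁·x − Ka₁·C = 0 with C = 0.13 M and Ka₁ = 8.65e-03. Solving: [H⁺] = (−Ka₁ + √(Ka₁² + 4·Ka₁·C)) / 2 = 2.9486e-02 M. pH = -log(2.9486e-02) = 1.53.

pH = 1.53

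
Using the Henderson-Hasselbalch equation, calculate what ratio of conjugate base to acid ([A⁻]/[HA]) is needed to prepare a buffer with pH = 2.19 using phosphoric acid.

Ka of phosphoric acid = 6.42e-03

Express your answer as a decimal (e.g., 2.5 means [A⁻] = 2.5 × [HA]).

pKa = -log(6.42e-03) = 2.1925. pH = pKa + log([A⁻]/[HA]), so log([A⁻]/[HA]) = pH − pKa = 2.19 − 2.1925 = -0.0025. [A⁻]/[HA] = 10^(-0.0025) = 0.994

[A⁻]/[HA] = 0.994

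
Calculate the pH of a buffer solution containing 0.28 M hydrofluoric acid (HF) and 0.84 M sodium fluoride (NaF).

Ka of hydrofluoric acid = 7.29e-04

pKa = -log(7.29e-04) = 3.14. pH = pKa + log([A⁻]/[HA]) = 3.14 + log(0.84/0.28)

pH = 3.61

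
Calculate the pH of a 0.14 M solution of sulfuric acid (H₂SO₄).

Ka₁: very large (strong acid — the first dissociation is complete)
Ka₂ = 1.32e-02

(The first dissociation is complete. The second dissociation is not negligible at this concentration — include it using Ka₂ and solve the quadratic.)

First dissociation is complete: [H⁺]₀ = [HSO₄⁻]₀ = C = 0.14 M. Second dissociation HSO₄⁻ ⇌ H⁺ + SO₄²⁻: let x = [SO₄²⁻]. Ka₂ = (C + x)·x / (C − x) = 1.32e-02 → x² + (C + Ka₂)·x − Ka₂·C = 0 → x² + 0.15320·x − 1.848e-03 = 0. x = (−0.15320 + √(0.15320² + 4 × 1.848e-03)) / 2 = 1.1238e-02 M. [H⁺] = C + x = 0.14 + 1.1238e-02 = 1.5124e-01 M. pH = -log(1.5124e-01) = 0.82.

pH = 0.82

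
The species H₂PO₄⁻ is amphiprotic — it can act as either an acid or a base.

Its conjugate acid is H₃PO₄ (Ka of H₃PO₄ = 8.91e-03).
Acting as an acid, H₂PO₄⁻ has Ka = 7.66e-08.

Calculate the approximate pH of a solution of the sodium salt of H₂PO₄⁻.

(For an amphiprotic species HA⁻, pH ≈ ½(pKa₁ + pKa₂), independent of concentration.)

pKa₁ = -log(8.91e-03) = 2.05; pKa₂ = -log(7.66e-08) = 7.12. For an amphiprotic species, pH ≈ ½(pKa₁ + pKa₂) = ½(2.05 + 7.12) = 4.58.

pH = 4.58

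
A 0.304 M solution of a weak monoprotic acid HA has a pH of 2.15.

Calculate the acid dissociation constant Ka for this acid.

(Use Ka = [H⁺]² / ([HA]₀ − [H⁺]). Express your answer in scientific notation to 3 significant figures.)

[H⁺] = 10^(−pH) = 10^(−2.15) = 7.079e-03 M. For HA ⇌ H⁺ + A⁻, Ka = [H⁺][A⁻]/[HA] = [H⁺]² / ([HA]₀ − [H⁺]) = (7.079e-03)² / (0.304 − 7.079e-03) = 1.69e-04.

K_a = 1.69e-04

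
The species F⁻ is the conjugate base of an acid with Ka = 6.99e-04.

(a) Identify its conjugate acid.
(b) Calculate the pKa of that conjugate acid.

(a) The conjugate acid is formed by adding one H⁺ to F⁻, giving HF. (b) pKa = -log(Ka) = -log(6.99e-04) = 3.16.

Conjugate acid: HF; pK_a = 3.16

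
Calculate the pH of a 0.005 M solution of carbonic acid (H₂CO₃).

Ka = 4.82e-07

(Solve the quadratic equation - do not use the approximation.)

x² + Ka×x - Ka×C = 0. Using quadratic formula: [H⁺] = 4.8851e-05

pH = 4.31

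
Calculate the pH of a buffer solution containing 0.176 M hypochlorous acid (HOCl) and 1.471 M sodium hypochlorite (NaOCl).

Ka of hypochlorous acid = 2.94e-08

pKa = -log(2.94e-08) = 7.53. pH = pKa + log([A⁻]/[HA]) = 7.53 + log(1.471/0.176)

pH = 8.45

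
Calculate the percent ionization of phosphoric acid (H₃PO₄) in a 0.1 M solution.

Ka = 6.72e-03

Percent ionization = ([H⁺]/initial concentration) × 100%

Using Ka equilibrium: x² + Ka×x - Ka×C = 0. Solving: [H⁺] = 2.2780e-02. Percent = (2.2780e-02/0.1) × 100

Percent ionization = 22.8%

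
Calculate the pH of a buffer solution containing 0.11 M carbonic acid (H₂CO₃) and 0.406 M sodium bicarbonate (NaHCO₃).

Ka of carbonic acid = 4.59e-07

pKa = -log(4.59e-07) = 6.34. pH = pKa + log([A⁻]/[HA]) = 6.34 + log(0.406/0.11)

pH = 6.91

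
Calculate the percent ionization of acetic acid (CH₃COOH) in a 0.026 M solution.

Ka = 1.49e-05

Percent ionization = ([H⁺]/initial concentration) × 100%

Using Ka equilibrium: x² + Ka×x - Ka×C = 0. Solving: [H⁺] = 6.1501e-04. Percent = (6.1501e-04/0.026) × 100

Percent ionization = 2.37%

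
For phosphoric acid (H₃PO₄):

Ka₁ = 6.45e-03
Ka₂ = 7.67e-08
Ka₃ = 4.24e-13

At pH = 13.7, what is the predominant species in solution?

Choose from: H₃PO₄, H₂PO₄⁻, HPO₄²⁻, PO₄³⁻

pKa₁ = 2.19, pKa₂ = 7.12, pKa₃ = 12.37. For a polyprotic acid the predominant species crosses at each pKa: below pKa_n the protonated form dominates, above it the deprotonated form does. At pH = 13.7, the predominant species is PO₄³⁻.

PO₄³⁻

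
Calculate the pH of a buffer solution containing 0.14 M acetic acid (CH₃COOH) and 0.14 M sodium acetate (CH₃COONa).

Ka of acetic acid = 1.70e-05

pKa = -log(1.70e-05) = 4.77. pH = pKa + log([A⁻]/[HA]) = 4.77 + log(0.14/0.14)

pH = 4.77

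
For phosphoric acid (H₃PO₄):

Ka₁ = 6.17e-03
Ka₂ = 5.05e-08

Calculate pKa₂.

pKa₂ = -log(Ka₂) = -log(5.05e-08) = 7.30.

pK_{a2} = 7.30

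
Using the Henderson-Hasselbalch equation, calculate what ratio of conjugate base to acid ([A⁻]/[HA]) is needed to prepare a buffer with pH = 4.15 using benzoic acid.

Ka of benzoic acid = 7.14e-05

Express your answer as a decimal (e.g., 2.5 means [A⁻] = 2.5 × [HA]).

pKa = -log(7.14e-05) = 4.1463. pH = pKa + log([A⁻]/[HA]), so log([A⁻]/[HA]) = pH − pKa = 4.15 − 4.1463 = 0.0037. [A⁻]/[HA] = 10^(0.0037) = 1.01

[A⁻]/[HA] = 1.01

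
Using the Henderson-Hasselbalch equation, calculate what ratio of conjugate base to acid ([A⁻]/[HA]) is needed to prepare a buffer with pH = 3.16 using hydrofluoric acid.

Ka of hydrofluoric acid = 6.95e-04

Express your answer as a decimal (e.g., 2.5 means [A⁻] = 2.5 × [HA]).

pKa = -log(6.95e-04) = 3.1580. pH = pKa + log([A⁻]/[HA]), so log([A⁻]/[HA]) = pH − pKa = 3.16 − 3.1580 = 0.0020. [A⁻]/[HA] = 10^(0.0020) = 1.00

[A⁻]/[HA] = 1.00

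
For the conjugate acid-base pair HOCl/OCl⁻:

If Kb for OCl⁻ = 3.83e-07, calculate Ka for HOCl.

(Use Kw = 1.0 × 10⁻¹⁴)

For a conjugate pair Ka × Kb = Kw, so Ka = Kw/Kb = 1.0 × 10⁻¹⁴ / 3.83e-07 = 2.61e-08.

K_a = 2.61e-08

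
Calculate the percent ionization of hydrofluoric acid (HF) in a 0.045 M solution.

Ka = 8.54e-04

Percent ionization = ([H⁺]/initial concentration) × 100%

Using Ka equilibrium: x² + Ka×x - Ka×C = 0. Solving: [H⁺] = 5.7869e-03. Percent = (5.7869e-03/0.045) × 100

Percent ionization = 12.9%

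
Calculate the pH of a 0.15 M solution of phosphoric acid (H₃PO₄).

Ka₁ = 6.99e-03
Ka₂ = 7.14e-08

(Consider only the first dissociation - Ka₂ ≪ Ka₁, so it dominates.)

First dissociation dominates. From Ka₁ = [H⁺][HA⁻]/[H₂A], x² + Ka₁·x − Ka₁·C = 0 with C = 0.15 M and Ka₁ = 6.99e-03. Solving: [H⁺] = (−Ka₁ + √(Ka₁² + 4·Ka₁·C)) / 2 = 2.9074e-02 M. pH = -log(2.9074e-02) = 1.54.

pH = 1.54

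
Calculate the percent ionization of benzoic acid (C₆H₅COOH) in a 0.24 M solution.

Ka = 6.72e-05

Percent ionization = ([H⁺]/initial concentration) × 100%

Using Ka equilibrium: x² + Ka×x - Ka×C = 0. Solving: [H⁺] = 3.9825e-03. Percent = (3.9825e-03/0.24) × 100

Percent ionization = 1.66%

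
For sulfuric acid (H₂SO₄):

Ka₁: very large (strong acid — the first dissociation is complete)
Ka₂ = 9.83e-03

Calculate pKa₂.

pKa₂ = -log(Ka₂) = -log(9.83e-03) = 2.01.

pK_{a2} = 2.01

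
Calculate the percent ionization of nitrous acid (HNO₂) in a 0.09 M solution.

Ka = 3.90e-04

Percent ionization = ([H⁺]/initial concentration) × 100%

Using Ka equilibrium: x² + Ka×x - Ka×C = 0. Solving: [H⁺] = 5.7327e-03. Percent = (5.7327e-03/0.09) × 100

Percent ionization = 6.37%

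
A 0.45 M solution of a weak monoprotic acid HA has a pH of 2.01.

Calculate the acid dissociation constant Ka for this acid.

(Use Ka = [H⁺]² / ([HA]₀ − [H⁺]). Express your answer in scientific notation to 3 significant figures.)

[H⁺] = 10^(−pH) = 10^(−2.01) = 9.772e-03 M. For HA ⇌ H⁺ + A⁻, Ka = [H⁺][A⁻]/[HA] = [H⁺]² / ([HA]₀ − [H⁺]) = (9.772e-03)² / (0.45 − 9.772e-03) = 2.17e-04.

K_a = 2.17e-04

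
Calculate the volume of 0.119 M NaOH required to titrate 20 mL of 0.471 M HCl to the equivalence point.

At equivalence: moles acid = moles base. moles HCl = 0.471 × 20/1000 = 0.00942 mol. V_base = moles / 0.119 × 1000 = 79.2 mL.

V_{base} = 79.2 mL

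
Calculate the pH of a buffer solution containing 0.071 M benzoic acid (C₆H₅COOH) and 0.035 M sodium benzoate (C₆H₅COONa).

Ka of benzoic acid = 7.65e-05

pKa = -log(7.65e-05) = 4.12. pH = pKa + log([A⁻]/[HA]) = 4.12 + log(0.035/0.071)

pH = 3.81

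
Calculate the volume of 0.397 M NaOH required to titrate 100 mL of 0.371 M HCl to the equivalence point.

At equivalence: moles acid = moles base. moles HCl = 0.371 × 100/1000 = 0.0371 mol. V_base = moles / 0.397 × 1000 = 93.5 mL.

V_{base} = 93.5 mL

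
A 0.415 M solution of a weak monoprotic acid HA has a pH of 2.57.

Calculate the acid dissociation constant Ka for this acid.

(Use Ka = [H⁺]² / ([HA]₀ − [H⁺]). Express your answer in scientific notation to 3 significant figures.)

[H⁺] = 10^(−pH) = 10^(−2.57) = 2.692e-03 M. For HA ⇌ H⁺ + A⁻, Ka = [H⁺][A⁻]/[HA] = [H⁺]² / ([HA]₀ − [H⁺]) = (2.692e-03)² / (0.415 − 2.692e-03) = 1.76e-05.

K_a = 1.76e-05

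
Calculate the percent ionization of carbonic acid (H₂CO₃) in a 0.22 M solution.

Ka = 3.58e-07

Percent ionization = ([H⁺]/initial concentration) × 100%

Using Ka equilibrium: x² + Ka×x - Ka×C = 0. Solving: [H⁺] = 2.8046e-04. Percent = (2.8046e-04/0.22) × 100

Percent ionization = 0.127%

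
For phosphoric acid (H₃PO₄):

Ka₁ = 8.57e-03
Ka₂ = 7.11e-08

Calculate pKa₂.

pKa₂ = -log(Ka₂) = -log(7.11e-08) = 7.15.

pK_{a2} = 7.15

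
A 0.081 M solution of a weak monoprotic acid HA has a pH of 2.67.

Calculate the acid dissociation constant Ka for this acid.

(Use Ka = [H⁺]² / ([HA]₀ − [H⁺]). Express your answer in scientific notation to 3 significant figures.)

[H⁺] = 10^(−pH) = 10^(−2.67) = 2.138e-03 M. For HA ⇌ H⁺ + A⁻, Ka = [H⁺][A⁻]/[HA] = [H⁺]² / ([HA]₀ − [H⁺]) = (2.138e-03)² / (0.081 − 2.138e-03) = 5.80e-05.

K_a = 5.80e-05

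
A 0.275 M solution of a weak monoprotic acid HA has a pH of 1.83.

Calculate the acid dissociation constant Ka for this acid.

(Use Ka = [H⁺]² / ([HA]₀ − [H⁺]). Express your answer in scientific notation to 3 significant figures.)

[H⁺] = 10^(−pH) = 10^(−1.83) = 1.479e-02 M. For HA ⇌ H⁺ + A⁻, Ka = [H⁺][A⁻]/[HA] = [H⁺]² / ([HA]₀ − [H⁺]) = (1.479e-02)² / (0.275 − 1.479e-02) = 8.41e-04.

K_a = 8.41e-04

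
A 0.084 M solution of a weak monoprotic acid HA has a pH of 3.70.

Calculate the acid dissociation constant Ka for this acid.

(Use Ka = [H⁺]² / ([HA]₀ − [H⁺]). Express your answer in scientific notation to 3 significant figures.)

[H⁺] = 10^(−pH) = 10^(−3.70) = 1.995e-04 M. For HA ⇌ H⁺ + A⁻, Ka = [H⁺][A⁻]/[HA] = [H⁺]² / ([HA]₀ − [H⁺]) = (1.995e-04)² / (0.084 − 1.995e-04) = 4.75e-07.

K_a = 4.75e-07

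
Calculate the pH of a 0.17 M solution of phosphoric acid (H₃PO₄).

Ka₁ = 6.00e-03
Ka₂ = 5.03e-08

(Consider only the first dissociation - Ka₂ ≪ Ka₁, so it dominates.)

First dissociation dominates. From Ka₁ = [H⁺][HA⁻]/[H₂A], x² + Ka₁·x − Ka₁·C = 0 with C = 0.17 M and Ka₁ = 6.00e-03. Solving: [H⁺] = (−Ka₁ + √(Ka₁² + 4·Ka₁·C)) / 2 = 2.9078e-02 M. pH = -log(2.9078e-02) = 1.54.

pH = 1.54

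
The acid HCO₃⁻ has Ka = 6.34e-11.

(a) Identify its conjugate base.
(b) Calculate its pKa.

(a) The conjugate base is formed by removing one H⁺ from HCO₃⁻, giving CO₃²⁻. (b) pKa = -log(Ka) = -log(6.34e-11) = 10.20.

Conjugate base: CO₃²⁻; pK_a = 10.20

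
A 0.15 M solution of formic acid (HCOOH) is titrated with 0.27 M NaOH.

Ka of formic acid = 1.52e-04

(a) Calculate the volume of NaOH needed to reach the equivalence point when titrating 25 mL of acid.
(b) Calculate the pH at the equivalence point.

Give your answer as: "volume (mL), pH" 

moles acid = 0.15 × 25/1000 = 0.00375 mol; V_base = moles/0.27 × 1000 = 13.9 mL. At equivalence only the conjugate base is present: [A⁻] = 0.00375/0.039 = 9.6429e-02 M. Kb = Kw/Ka = 6.58e-11; [OH⁻] = √(Kb × [A⁻]) = 2.5187e-06; pOH = 5.60; pH = 14 - pOH = 8.40.

V = 13.9 mL, pH = 8.40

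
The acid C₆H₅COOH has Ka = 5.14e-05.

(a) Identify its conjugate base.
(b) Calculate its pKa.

(a) The conjugate base is formed by removing one H⁺ from C₆H₅COOH, giving C₆H₅COO⁻. (b) pKa = -log(Ka) = -log(5.14e-05) = 4.29.

Conjugate base: C₆H₅COO⁻; pK_a = 4.29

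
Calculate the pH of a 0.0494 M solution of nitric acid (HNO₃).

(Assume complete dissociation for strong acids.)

[H⁺] = 0.0494 M for strong acid. pH = -log[H⁺] = -log(0.0494)

pH = 1.31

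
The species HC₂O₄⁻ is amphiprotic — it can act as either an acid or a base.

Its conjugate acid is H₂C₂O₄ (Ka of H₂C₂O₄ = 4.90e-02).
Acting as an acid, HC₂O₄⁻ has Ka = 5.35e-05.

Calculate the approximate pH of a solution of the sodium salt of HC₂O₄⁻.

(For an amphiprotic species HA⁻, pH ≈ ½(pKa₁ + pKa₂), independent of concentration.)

pKa₁ = -log(4.90e-02) = 1.31; pKa₂ = -log(5.35e-05) = 4.27. For an amphiprotic species, pH ≈ ½(pKa₁ + pKa₂) = ½(1.31 + 4.27) = 2.79.

pH = 2.79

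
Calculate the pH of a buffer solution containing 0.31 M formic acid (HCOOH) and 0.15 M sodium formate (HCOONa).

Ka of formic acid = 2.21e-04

pKa = -log(2.21e-04) = 3.66. pH = pKa + log([A⁻]/[HA]) = 3.66 + log(0.15/0.31)

pH = 3.34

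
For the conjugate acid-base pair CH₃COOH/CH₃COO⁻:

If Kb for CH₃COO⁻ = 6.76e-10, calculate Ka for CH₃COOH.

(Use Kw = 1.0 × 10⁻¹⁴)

For a conjugate pair Ka × Kb = Kw, so Ka = Kw/Kb = 1.0 × 10⁻¹⁴ / 6.76e-10 = 1.48e-05.

K_a = 1.48e-05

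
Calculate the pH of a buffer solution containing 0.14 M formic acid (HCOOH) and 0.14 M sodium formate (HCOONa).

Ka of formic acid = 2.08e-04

pKa = -log(2.08e-04) = 3.68. pH = pKa + log([A⁻]/[HA]) = 3.68 + log(0.14/0.14)

pH = 3.68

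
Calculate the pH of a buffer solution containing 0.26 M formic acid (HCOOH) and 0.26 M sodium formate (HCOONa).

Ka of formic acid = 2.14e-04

pKa = -log(2.14e-04) = 3.67. pH = pKa + log([A⁻]/[HA]) = 3.67 + log(0.26/0.26)

pH = 3.67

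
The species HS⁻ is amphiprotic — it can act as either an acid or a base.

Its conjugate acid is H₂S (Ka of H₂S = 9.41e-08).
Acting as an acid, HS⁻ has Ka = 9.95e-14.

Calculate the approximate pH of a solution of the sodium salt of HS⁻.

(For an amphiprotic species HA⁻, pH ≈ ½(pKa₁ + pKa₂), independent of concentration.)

pKa₁ = -log(9.41e-08) = 7.03; pKa₂ = -log(9.95e-14) = 13.00. For an amphiprotic species, pH ≈ ½(pKa₁ + pKa₂) = ½(7.03 + 13.00) = 10.01.

pH = 10.01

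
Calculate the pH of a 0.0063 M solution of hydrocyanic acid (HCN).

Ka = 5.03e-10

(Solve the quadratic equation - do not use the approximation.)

x² + Ka×x - Ka×C = 0. Using quadratic formula: [H⁺] = 1.7799e-06

pH = 5.75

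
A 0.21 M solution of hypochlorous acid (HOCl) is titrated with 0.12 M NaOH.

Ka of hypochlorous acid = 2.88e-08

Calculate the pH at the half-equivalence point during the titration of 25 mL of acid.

At half-equivalence [HA] = [A⁻], so Henderson-Hasselbalch gives pH = pKa = -log(2.88e-08) = 7.54.

pH = pKa = 7.54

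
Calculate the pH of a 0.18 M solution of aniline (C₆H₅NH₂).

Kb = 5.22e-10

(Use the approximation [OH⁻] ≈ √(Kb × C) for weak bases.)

[OH⁻] = √(Kb × C) = √(5.22e-10 × 0.18) = 9.6933e-06. pOH = 5.01, pH = 14 - pOH

pH = 8.99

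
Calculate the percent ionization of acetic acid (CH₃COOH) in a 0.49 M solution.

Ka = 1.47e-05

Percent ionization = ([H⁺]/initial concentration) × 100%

Using Ka equilibrium: x² + Ka×x - Ka×C = 0. Solving: [H⁺] = 2.6765e-03. Percent = (2.6765e-03/0.49) × 100

Percent ionization = 0.546%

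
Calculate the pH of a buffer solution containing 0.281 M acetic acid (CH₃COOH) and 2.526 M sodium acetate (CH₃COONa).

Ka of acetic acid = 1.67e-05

pKa = -log(1.67e-05) = 4.78. pH = pKa + log([A⁻]/[HA]) = 4.78 + log(2.526/0.281)

pH = 5.73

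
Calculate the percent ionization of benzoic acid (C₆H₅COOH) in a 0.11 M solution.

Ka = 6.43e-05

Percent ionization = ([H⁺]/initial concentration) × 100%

Using Ka equilibrium: x² + Ka×x - Ka×C = 0. Solving: [H⁺] = 2.6276e-03. Percent = (2.6276e-03/0.11) × 100

Percent ionization = 2.39%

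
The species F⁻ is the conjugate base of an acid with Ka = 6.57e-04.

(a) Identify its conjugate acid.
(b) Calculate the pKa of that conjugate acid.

(a) The conjugate acid is formed by adding one H⁺ to F⁻, giving HF. (b) pKa = -log(Ka) = -log(6.57e-04) = 3.18.

Conjugate acid: HF; pK_a = 3.18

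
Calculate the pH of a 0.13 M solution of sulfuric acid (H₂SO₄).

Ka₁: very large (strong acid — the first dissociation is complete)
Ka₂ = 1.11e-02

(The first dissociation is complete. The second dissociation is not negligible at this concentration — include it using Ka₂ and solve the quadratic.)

First dissociation is complete: [H⁺]₀ = [HSO₄⁻]₀ = C = 0.13 M. Second dissociation HSO₄⁻ ⇌ H⁺ + SO₄²⁻: let x = [SO₄²⁻]. Ka₂ = (C + x)·x / (C − x) = 1.11e-02 → x² + (C + Ka₂)·x − Ka₂·C = 0 → x² + 0.14110·x − 1.443e-03 = 0. x = (−0.14110 + √(0.14110² + 4 × 1.443e-03)) / 2 = 9.5768e-03 M. [H⁺] = C + x = 0.13 + 9.5768e-03 = 1.3958e-01 M. pH = -log(1.3958e-01) = 0.86.

pH = 0.86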